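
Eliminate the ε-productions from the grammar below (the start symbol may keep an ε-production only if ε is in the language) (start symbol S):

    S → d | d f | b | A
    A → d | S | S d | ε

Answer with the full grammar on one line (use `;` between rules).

Nullable nonterminals: {A, S}.
ε ∈ L(G) since S is nullable, so keep S → ε.

S → d | d f | b | A | ε; A → d | S | S d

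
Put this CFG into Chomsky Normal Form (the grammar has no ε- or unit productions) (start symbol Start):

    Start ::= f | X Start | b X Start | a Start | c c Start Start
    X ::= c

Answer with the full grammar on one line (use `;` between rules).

Start ::= f | X Start | X1 Y1 | X2 Start | X3 Y2; X ::= c; X1 ::= b; X2 ::= a; X3 ::= c; Y1 ::= X Start; Y2 ::= X3 Y3; Y3 ::= Start Start

Introduce a nonterminal for each terminal appearing in a rule of length ≥ 2: X1 → b, X2 → a, X3 → c.
Binarize each right-hand side of length ≥ 3 by chaining fresh nonterminals (Y1, Y2, …): affected rules were Start → X1 X Start; Start → X3 X3 Start Start.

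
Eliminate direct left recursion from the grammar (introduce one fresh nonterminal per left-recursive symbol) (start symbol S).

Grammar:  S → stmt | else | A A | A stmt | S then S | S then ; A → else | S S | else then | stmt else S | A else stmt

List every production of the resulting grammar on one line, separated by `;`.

S, A are directly left-recursive.
For S: α = {then S, then}, β = {stmt, else, A A, A stmt}. Rewrite as S → β S' and S' → α S' | ε.
For A: α = {else stmt}, β = {else, S S, else then, stmt else S}. Rewrite as A → β A' and A' → α A' | ε.

S → stmt S' | else S' | A A S' | A stmt S'; A → else A' | S S A' | else then A' | stmt else S A'; S' → then S S' | then S' | eps; A' → else stmt A' | eps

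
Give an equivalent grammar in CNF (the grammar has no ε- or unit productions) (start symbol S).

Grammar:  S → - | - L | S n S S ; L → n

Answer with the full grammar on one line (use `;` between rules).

Introduce a nonterminal for each terminal appearing in a rule of length ≥ 2: X1 → -, X2 → n.
Binarize each right-hand side of length ≥ 3 by chaining fresh nonterminals (Y1, Y2, …): affected rules were S → S X2 S S.

S → - | X1 L | S Y1; L → n; X1 → -; X2 → n; Y1 → X2 Y2; Y2 → S S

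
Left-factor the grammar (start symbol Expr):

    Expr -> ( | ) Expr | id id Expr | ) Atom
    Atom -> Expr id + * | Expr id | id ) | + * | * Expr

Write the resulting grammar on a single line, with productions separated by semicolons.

Expr has alternatives sharing prefix ')': factor to Expr → ) Expr1 with Expr1 → Expr | Atom.
Atom has alternatives sharing prefix 'Expr id': factor to Atom → Expr id Atom1 with Atom1 → + * | ε.

Expr -> ( | id id Expr | ) Expr1; Atom -> id ) | + * | * Expr | Expr id Atom1; Expr1 -> Expr | Atom; Atom1 -> + * | ε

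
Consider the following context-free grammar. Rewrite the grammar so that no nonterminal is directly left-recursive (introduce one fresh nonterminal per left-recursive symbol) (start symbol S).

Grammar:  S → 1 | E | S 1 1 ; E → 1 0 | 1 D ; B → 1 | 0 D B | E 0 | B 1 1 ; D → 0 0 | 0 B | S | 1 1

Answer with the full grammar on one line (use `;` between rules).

S, B are directly left-recursive.
For S: α = {1 1}, β = {1, E}. Rewrite as S → β S' and S' → α S' | ε.
For B: α = {1 1}, β = {1, 0 D B, E 0}. Rewrite as B → β B' and B' → α B' | ε.

S → 1 S' | E S'; E → 1 0 | 1 D; B → 1 B' | 0 D B B' | E 0 B'; D → 0 0 | 0 B | S | 1 1; S' → 1 1 S' | ε; B' → 1 1 B' | ε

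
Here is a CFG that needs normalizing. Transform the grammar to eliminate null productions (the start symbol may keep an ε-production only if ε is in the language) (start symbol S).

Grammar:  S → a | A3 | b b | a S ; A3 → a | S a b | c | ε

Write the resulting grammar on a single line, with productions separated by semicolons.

S → a | A3 | b b | a S | ε; A3 → a | S a b | a b | c

The nullable symbols are {A3, S}.
ε ∈ L(G) since S is nullable, so keep S → ε.
Expand every rule over subsets of its nullable positions: A3 → S a b gives S a b | a b.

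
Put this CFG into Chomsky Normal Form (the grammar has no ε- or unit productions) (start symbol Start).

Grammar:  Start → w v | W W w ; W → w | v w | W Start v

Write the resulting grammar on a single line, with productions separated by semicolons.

Introduce a nonterminal for each terminal appearing in a rule of length ≥ 2: X1 → w, X2 → v.
Binarize each right-hand side of length ≥ 3 by chaining fresh nonterminals (Y1, Y2, …): affected rules were Start → W W X1; W → W Start X2.

Start → X1 X2 | W Y1; W → w | X2 X1 | W Y2; X1 → w; X2 → v; Y1 → W X1; Y2 → Start X2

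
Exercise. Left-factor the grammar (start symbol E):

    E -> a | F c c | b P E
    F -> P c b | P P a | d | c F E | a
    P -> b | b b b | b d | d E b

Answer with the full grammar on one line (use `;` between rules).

E -> a | F c c | b P E; F -> d | c F E | a | P F'; P -> d E b | b P'; F' -> c b | P a; P' -> ε | b b | d

F has alternatives sharing prefix 'P': factor to F → P F' with F' → c b | P a.
P has alternatives sharing prefix 'b': factor to P → b P' with P' → ε | b b | d.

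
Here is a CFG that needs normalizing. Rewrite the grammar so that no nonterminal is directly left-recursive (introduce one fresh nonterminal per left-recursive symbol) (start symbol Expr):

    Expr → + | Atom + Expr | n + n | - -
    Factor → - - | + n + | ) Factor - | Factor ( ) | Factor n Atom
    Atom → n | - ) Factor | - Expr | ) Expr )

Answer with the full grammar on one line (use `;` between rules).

Factor is directly left-recursive.
For Factor: α = {( ), n Atom}, β = {- -, + n +, ) Factor -}. Rewrite as Factor → β Factor1 and Factor1 → α Factor1 | ε.

Expr → + | Atom + Expr | n + n | - -; Factor → - - Factor1 | + n + Factor1 | ) Factor - Factor1; Atom → n | - ) Factor | - Expr | ) Expr ); Factor1 → ( ) Factor1 | n Atom Factor1 | ε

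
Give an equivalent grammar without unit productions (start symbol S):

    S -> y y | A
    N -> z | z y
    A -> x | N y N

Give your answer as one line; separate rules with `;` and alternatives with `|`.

S -> y y | x | N y N; N -> z | z y; A -> x | N y N

Unit pairs: S ⇒* {A}.
For each unit pair (A, B), copy every non-unit production of B to A, then drop all unit productions.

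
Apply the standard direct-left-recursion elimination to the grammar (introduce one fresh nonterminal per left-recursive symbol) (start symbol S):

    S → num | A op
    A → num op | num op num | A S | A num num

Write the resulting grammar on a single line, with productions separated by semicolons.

S → num | A op; A → num op A' | num op num A'; A' → S A' | num num A' | ε

Directly left-recursive nonterminal: A.
For A: α = {S, num num}, β = {num op, num op num}. Rewrite as A → β A' and A' → α A' | ε.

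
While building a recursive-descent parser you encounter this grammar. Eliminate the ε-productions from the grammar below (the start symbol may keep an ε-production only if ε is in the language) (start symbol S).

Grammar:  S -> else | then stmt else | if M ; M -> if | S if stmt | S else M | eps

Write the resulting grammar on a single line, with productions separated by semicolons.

Nullable set = {M}.
ε ∉ L(G), so no ε-production is kept.
Add the nullable-subset variants: S → if M gives if M | if. M → S else M gives S else M | S else.

S -> else | then stmt else | if M | if; M -> if | S if stmt | S else M | S else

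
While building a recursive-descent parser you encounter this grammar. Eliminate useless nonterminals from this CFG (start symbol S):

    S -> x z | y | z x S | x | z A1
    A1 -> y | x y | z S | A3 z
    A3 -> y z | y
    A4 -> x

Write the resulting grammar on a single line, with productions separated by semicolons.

Generating nonterminals: {A1, A3, A4, S}.
Reachable from S after that: {A1, A3, S}.
Removed useless symbols: {A4} and every production mentioning them.

S -> x z | y | z x S | x | z A1; A1 -> y | x y | z S | A3 z; A3 -> y z | y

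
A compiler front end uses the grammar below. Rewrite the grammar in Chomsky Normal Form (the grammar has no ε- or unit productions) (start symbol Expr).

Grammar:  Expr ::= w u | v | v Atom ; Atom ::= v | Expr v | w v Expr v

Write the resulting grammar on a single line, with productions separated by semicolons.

Expr ::= X1 X2 | v | X3 Atom; Atom ::= v | Expr X3 | X1 Y1; X1 ::= w; X2 ::= u; X3 ::= v; Y1 ::= X3 Y2; Y2 ::= Expr X3

Introduce a nonterminal for each terminal appearing in a rule of length ≥ 2: X1 → w, X2 → u, X3 → v.
Binarize each right-hand side of length ≥ 3 by chaining fresh nonterminals (Y1, Y2, …): affected rules were Atom → X1 X3 Expr X3.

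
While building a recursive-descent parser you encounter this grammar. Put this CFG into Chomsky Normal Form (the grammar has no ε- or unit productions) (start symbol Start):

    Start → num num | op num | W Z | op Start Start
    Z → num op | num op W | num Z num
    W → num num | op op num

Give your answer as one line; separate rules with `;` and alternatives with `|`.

Start → X1 X1 | X2 X1 | W Z | X2 Y1; Z → X1 X2 | X1 Y2 | X1 Y3; W → X1 X1 | X2 Y4; X1 → num; X2 → op; Y1 → Start Start; Y2 → X2 W; Y3 → Z X1; Y4 → X2 X1

Introduce a nonterminal for each terminal appearing in a rule of length ≥ 2: X1 → num, X2 → op.
Binarize each right-hand side of length ≥ 3 by chaining fresh nonterminals (Y1, Y2, …): affected rules were Start → X2 Start Start; Z → X1 X2 W; Z → X1 Z X1; W → X2 X2 X1.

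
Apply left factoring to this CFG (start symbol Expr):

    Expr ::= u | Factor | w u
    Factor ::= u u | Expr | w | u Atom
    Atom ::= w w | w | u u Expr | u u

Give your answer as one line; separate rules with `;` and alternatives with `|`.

Expr ::= u | Factor | w u; Factor ::= Expr | w | u Factor1; Atom ::= u u Atom1 | w Atom2; Factor1 ::= u | Atom; Atom1 ::= Expr | ε; Atom2 ::= w | ε

Factor has alternatives sharing prefix 'u': factor to Factor → u Factor1 with Factor1 → u | Atom.
Atom has alternatives sharing prefix 'u u': factor to Atom → u u Atom1 with Atom1 → Expr | ε.
Atom has alternatives sharing prefix 'w': factor to Atom → w Atom2 with Atom2 → w | ε.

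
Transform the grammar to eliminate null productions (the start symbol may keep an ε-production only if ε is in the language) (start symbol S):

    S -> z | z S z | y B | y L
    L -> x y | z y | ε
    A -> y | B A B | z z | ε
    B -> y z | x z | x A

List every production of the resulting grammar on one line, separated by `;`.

S -> z | z S z | y B | y L | y; L -> x y | z y; A -> y | B A B | B B | z z; B -> y z | x z | x A | x

Nullable nonterminals: {A, L}.
ε ∉ L(G), so no ε-production is kept.
For each production, add variants omitting each subset of nullable occurrences: S → y L gives y L | y. A → B A B gives B A B | B B. B → x A gives x A | x.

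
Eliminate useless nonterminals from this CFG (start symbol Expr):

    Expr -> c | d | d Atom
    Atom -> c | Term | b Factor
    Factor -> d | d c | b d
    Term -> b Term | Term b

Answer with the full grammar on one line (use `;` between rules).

Generating nonterminals: {Atom, Expr, Factor}.
Reachable from Expr after that: {Atom, Expr, Factor}.
Removed useless symbols: {Term} and every production mentioning them.

Expr -> c | d | d Atom; Atom -> c | b Factor; Factor -> d | d c | b d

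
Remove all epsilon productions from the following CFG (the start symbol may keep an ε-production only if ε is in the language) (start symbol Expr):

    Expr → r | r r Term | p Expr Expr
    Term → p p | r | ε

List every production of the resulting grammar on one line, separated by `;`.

Expr → r | r r Term | r r | p Expr Expr; Term → p p | r

Nullable set = {Term}.
ε ∉ L(G), so no ε-production is kept.
Expand every rule over subsets of its nullable positions: Expr → r r Term gives r r Term | r r.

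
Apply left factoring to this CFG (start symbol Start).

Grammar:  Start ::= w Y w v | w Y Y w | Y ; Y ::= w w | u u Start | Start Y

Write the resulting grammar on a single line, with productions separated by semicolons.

Start ::= Y | w Y Start1; Y ::= w w | u u Start | Start Y; Start1 ::= w v | Y w

Start has alternatives sharing prefix 'w Y': factor to Start → w Y Start1 with Start1 → w v | Y w.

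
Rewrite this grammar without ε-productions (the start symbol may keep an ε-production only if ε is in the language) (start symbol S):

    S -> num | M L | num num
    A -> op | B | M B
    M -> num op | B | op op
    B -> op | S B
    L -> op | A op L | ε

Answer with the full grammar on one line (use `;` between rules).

S -> num | M L | M | num num; A -> op | B | M B; M -> num op | B | op op; B -> op | S B; L -> op | A op L | A op

Nullable nonterminals: {L}.
ε ∉ L(G), so no ε-production is kept.
For each production, add variants omitting each subset of nullable occurrences: S → M L gives M L | M. L → A op L gives A op L | A op.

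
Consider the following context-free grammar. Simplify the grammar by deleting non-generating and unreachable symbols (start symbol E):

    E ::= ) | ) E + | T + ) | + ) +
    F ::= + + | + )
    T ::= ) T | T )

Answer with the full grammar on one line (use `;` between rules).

Generating nonterminals: {E, F}.
Reachable from E after that: {E}.
Removed useless symbols: {F, T} and every production mentioning them.

E ::= ) | ) E + | + ) +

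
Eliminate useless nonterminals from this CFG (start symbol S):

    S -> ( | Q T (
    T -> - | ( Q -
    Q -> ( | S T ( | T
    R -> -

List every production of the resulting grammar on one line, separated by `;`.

Generating nonterminals: {Q, R, S, T}.
Reachable from S after that: {Q, S, T}.
Removed useless symbols: {R} and every production mentioning them.

S -> ( | Q T (; T -> - | ( Q -; Q -> ( | S T ( | T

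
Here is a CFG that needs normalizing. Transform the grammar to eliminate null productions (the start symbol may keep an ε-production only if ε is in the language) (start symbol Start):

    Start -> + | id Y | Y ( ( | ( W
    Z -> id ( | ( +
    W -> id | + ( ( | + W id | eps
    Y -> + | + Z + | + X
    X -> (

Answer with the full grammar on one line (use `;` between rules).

Nullable set = {W}.
ε ∉ L(G), so no ε-production is kept.
For each production, add variants omitting each subset of nullable occurrences: Start → ( W gives ( W | (. W → + W id gives + W id | + id.

Start -> + | id Y | Y ( ( | ( W | (; Z -> id ( | ( +; W -> id | + ( ( | + W id | + id; Y -> + | + Z + | + X; X -> (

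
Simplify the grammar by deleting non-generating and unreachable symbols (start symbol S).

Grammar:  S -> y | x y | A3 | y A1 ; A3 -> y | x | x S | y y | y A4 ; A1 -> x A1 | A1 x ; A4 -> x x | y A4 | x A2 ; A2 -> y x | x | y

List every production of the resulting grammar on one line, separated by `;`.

Generating nonterminals: {A2, A3, A4, S}.
Reachable from S after that: {A2, A3, A4, S}.
Removed useless symbols: {A1} and every production mentioning them.

S -> y | x y | A3; A3 -> y | x | x S | y y | y A4; A4 -> x x | y A4 | x A2; A2 -> y x | x | y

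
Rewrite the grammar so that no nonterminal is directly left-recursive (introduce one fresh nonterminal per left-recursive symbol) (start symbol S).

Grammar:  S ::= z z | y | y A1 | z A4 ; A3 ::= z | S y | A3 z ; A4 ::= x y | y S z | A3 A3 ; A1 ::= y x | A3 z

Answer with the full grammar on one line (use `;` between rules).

Left recursion appears on A3.
For A3: α = {z}, β = {z, S y}. Rewrite as A3 → β A3' and A3' → α A3' | ε.

S ::= z z | y | y A1 | z A4; A3 ::= z A3' | S y A3'; A4 ::= x y | y S z | A3 A3; A1 ::= y x | A3 z; A3' ::= z A3' | ε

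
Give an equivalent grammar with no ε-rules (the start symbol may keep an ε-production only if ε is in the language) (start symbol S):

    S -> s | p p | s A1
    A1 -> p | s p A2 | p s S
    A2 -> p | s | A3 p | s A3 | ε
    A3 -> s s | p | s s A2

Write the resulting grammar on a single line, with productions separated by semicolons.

S -> s | p p | s A1; A1 -> p | s p A2 | s p | p s S; A2 -> p | s | A3 p | s A3; A3 -> s s | p | s s A2

Nullable set = {A2}.
ε ∉ L(G), so no ε-production is kept.
For each production, add variants omitting each subset of nullable occurrences: A1 → s p A2 gives s p A2 | s p.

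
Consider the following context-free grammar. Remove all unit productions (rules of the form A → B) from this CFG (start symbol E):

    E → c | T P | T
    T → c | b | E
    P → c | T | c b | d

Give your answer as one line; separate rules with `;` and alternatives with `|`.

Unit pairs: E ⇒* {T}; P ⇒* {E, T}; T ⇒* {E}.
For every A with A ⇒* B via unit rules, add B's non-unit alternatives to A; then delete every rule of the form X → Y.

E → c | T P | b; T → c | T P | b; P → c | T P | c b | d | b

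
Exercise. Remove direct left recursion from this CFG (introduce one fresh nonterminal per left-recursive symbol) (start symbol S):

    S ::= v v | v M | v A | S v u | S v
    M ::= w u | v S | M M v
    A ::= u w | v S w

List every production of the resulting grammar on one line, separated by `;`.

S ::= v v S' | v M S' | v A S'; M ::= w u M' | v S M'; A ::= u w | v S w; S' ::= v u S' | v S' | epsilon; M' ::= M v M' | epsilon

Directly left-recursive nonterminals: S, M.
For S: α = {v u, v}, β = {v v, v M, v A}. Rewrite as S → β S' and S' → α S' | ε.
For M: α = {M v}, β = {w u, v S}. Rewrite as M → β M' and M' → α M' | ε.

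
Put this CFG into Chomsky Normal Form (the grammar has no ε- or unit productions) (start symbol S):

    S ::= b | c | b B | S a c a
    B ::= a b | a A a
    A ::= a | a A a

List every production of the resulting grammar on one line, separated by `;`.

S ::= b | c | X1 B | S Y1; B ::= X2 X1 | X2 Y3; A ::= a | X2 Y4; X1 ::= b; X2 ::= a; X3 ::= c; Y1 ::= X2 Y2; Y2 ::= X3 X2; Y3 ::= A X2; Y4 ::= A X2

Introduce a nonterminal for each terminal appearing in a rule of length ≥ 2: X1 → b, X2 → a, X3 → c.
Binarize each right-hand side of length ≥ 3 by chaining fresh nonterminals (Y1, Y2, …): affected rules were S → S X2 X3 X2; B → X2 A X2; A → X2 A X2.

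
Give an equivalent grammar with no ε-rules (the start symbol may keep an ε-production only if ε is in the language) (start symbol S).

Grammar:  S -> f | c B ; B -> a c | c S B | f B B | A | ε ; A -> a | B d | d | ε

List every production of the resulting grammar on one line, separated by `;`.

S -> f | c B | c; B -> a c | c S B | c S | f B B | f B | f | A; A -> a | B d | d

Nullable nonterminals: {A, B}.
ε ∉ L(G), so no ε-production is kept.
Expand every rule over subsets of its nullable positions: S → c B gives c B | c. B → c S B gives c S B | c S. B → f B B gives f B B | f B | f. A → B d gives B d | d.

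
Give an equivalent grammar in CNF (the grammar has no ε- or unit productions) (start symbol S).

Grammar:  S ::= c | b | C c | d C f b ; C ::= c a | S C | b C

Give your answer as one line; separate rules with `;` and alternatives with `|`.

Introduce a nonterminal for each terminal appearing in a rule of length ≥ 2: X1 → c, X2 → d, X3 → f, X4 → b, X5 → a.
Binarize each right-hand side of length ≥ 3 by chaining fresh nonterminals (Y1, Y2, …): affected rules were S → X2 C X3 X4.

S ::= c | b | C X1 | X2 Y1; C ::= X1 X5 | S C | X4 C; X1 ::= c; X2 ::= d; X3 ::= f; X4 ::= b; X5 ::= a; Y1 ::= C Y2; Y2 ::= X3 X4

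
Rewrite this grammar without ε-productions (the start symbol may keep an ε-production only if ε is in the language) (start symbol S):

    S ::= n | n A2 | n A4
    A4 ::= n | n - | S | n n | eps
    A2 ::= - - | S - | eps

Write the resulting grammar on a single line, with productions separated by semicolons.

The nullable symbols are {A2, A4}.
ε ∉ L(G), so no ε-production is kept.

S ::= n | n A2 | n A4; A4 ::= n | n - | S | n n; A2 ::= - - | S -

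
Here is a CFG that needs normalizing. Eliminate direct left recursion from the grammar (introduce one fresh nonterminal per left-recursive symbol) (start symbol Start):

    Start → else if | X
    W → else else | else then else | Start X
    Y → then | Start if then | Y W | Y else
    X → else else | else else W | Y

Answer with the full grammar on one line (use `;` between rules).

Start → else if | X; W → else else | else then else | Start X; Y → then Y1 | Start if then Y1; X → else else | else else W | Y; Y1 → W Y1 | else Y1 | ε

Y is directly left-recursive.
For Y: α = {W, else}, β = {then, Start if then}. Rewrite as Y → β Y1 and Y1 → α Y1 | ε.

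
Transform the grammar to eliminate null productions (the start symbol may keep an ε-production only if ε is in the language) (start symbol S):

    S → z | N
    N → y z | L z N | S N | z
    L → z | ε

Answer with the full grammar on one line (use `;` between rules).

Nullable nonterminals: {L}.
ε ∉ L(G), so no ε-production is kept.
For each production, add variants omitting each subset of nullable occurrences: N → L z N gives L z N | z N.

S → z | N; N → y z | L z N | z N | S N | z; L → z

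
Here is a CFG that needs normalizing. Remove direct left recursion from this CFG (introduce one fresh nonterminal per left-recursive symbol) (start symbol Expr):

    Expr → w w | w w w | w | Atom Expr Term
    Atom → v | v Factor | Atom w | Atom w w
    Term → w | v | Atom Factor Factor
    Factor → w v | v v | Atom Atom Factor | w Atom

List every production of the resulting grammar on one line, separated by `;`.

Expr → w w | w w w | w | Atom Expr Term; Atom → v Atom1 | v Factor Atom1; Term → w | v | Atom Factor Factor; Factor → w v | v v | Atom Atom Factor | w Atom; Atom1 → w Atom1 | w w Atom1 | ε

Left recursion appears on Atom.
For Atom: α = {w, w w}, β = {v, v Factor}. Rewrite as Atom → β Atom1 and Atom1 → α Atom1 | ε.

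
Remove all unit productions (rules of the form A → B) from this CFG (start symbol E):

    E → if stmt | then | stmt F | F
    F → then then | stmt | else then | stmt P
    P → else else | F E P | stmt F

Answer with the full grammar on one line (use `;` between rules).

Unit pairs: E ⇒* {F}.
Replace each nonterminal's rules with the union of the non-unit rules of every nonterminal it unit-derives.

E → if stmt | then | stmt F | then then | stmt | else then | stmt P; F → then then | stmt | else then | stmt P; P → else else | F E P | stmt F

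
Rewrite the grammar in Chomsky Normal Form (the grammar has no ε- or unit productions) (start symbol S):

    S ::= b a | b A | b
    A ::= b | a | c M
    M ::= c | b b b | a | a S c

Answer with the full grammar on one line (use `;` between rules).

Introduce a nonterminal for each terminal appearing in a rule of length ≥ 2: X1 → b, X2 → a, X3 → c.
Binarize each right-hand side of length ≥ 3 by chaining fresh nonterminals (Y1, Y2, …): affected rules were M → X1 X1 X1; M → X2 S X3.

S ::= X1 X2 | X1 A | b; A ::= b | a | X3 M; M ::= c | X1 Y1 | a | X2 Y2; X1 ::= b; X2 ::= a; X3 ::= c; Y1 ::= X1 X1; Y2 ::= S X3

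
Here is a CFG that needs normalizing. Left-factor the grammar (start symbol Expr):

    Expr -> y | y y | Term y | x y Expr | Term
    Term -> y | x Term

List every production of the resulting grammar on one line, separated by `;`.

Expr has alternatives sharing prefix 'y': factor to Expr → y Expr1 with Expr1 → ε | y.
Expr has alternatives sharing prefix 'Term': factor to Expr → Term Expr2 with Expr2 → y | ε.

Expr -> x y Expr | y Expr1 | Term Expr2; Term -> y | x Term; Expr1 -> ε | y; Expr2 -> y | ε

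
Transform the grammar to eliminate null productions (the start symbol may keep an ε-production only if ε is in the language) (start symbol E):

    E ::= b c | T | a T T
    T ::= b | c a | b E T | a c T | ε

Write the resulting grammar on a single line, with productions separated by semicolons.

Nullable set = {E, T}.
ε ∈ L(G) since E is nullable, so keep E → ε.
Add the nullable-subset variants: E → a T T gives a T T | a T | a. T → b E T gives b E T | b E | b T. T → a c T gives a c T | a c.

E ::= b c | T | a T T | a T | a | ε; T ::= b | c a | b E T | b E | b T | a c T | a c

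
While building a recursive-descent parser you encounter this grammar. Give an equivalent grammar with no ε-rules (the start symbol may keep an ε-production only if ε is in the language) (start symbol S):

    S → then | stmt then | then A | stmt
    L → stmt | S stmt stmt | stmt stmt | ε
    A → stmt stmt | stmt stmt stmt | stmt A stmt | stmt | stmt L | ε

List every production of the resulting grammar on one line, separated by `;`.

Nullable nonterminals: {A, L}.
ε ∉ L(G), so no ε-production is kept.

S → then | stmt then | then A | stmt; L → stmt | S stmt stmt | stmt stmt; A → stmt stmt | stmt stmt stmt | stmt A stmt | stmt | stmt L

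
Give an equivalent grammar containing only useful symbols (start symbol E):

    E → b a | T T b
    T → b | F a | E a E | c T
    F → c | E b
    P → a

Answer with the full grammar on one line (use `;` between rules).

Generating nonterminals: {E, F, P, T}.
Reachable from E after that: {E, F, T}.
Removed useless symbols: {P} and every production mentioning them.

E → b a | T T b; T → b | F a | E a E | c T; F → c | E b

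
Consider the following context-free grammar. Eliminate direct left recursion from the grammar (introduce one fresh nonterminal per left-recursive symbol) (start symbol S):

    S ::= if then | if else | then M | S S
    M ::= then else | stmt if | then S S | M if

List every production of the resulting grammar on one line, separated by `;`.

S ::= if then S' | if else S' | then M S'; M ::= then else M' | stmt if M' | then S S M'; S' ::= S S' | ε; M' ::= if M' | ε

S, M are directly left-recursive.
For S: α = {S}, β = {if then, if else, then M}. Rewrite as S → β S' and S' → α S' | ε.
For M: α = {if}, β = {then else, stmt if, then S S}. Rewrite as M → β M' and M' → α M' | ε.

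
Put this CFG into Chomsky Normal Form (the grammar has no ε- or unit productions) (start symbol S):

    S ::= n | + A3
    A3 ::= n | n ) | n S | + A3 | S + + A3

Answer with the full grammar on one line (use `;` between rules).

S ::= n | X1 A3; A3 ::= n | X2 X3 | X2 S | X1 A3 | S Y1; X1 ::= +; X2 ::= n; X3 ::= ); Y1 ::= X1 Y2; Y2 ::= X1 A3

Introduce a nonterminal for each terminal appearing in a rule of length ≥ 2: X1 → +, X2 → n, X3 → ).
Binarize each right-hand side of length ≥ 3 by chaining fresh nonterminals (Y1, Y2, …): affected rules were A3 → S X1 X1 A3.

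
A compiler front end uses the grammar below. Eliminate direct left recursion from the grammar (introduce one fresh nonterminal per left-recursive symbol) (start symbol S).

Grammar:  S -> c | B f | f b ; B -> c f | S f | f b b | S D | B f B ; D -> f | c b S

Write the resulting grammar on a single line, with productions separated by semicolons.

Left recursion appears on B.
For B: α = {f B}, β = {c f, S f, f b b, S D}. Rewrite as B → β B' and B' → α B' | ε.

S -> c | B f | f b; B -> c f B' | S f B' | f b b B' | S D B'; D -> f | c b S; B' -> f B B' | ε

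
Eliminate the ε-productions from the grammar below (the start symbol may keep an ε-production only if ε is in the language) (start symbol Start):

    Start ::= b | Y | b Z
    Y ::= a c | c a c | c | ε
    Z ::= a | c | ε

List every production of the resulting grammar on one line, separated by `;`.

Nullable nonterminals: {Start, Y, Z}.
ε ∈ L(G) since Start is nullable, so keep Start → ε.

Start ::= b | Y | b Z | ε; Y ::= a c | c a c | c; Z ::= a | c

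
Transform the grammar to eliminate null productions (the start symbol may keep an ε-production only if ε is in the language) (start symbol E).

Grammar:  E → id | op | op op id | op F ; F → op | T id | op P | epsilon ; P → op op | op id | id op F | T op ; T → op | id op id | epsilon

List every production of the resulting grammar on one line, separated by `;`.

E → id | op | op op id | op F; F → op | T id | id | op P; P → op op | op id | id op F | id op | T op | op; T → op | id op id

Nullable set = {F, T}.
ε ∉ L(G), so no ε-production is kept.
Add the nullable-subset variants: F → T id gives T id | id. P → id op F gives id op F | id op. P → T op gives T op | op.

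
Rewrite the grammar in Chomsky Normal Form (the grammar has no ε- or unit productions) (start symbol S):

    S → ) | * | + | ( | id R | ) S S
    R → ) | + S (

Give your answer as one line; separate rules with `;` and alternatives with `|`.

S → ) | * | + | ( | X1 R | X2 Y1; R → ) | X3 Y2; X1 → id; X2 → ); X3 → +; X4 → (; Y1 → S S; Y2 → S X4

Introduce a nonterminal for each terminal appearing in a rule of length ≥ 2: X1 → id, X2 → ), X3 → +, X4 → (.
Binarize each right-hand side of length ≥ 3 by chaining fresh nonterminals (Y1, Y2, …): affected rules were S → X2 S S; R → X3 S X4.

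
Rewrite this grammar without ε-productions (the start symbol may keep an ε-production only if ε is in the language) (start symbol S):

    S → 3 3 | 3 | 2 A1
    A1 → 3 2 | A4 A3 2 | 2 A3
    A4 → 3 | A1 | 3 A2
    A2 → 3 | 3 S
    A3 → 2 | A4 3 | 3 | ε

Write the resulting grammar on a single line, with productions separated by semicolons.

Nullable nonterminals: {A3}.
ε ∉ L(G), so no ε-production is kept.
For each production, add variants omitting each subset of nullable occurrences: A1 → A4 A3 2 gives A4 A3 2 | A4 2. A1 → 2 A3 gives 2 A3 | 2.

S → 3 3 | 3 | 2 A1; A1 → 3 2 | A4 A3 2 | A4 2 | 2 A3 | 2; A4 → 3 | A1 | 3 A2; A2 → 3 | 3 S; A3 → 2 | A4 3 | 3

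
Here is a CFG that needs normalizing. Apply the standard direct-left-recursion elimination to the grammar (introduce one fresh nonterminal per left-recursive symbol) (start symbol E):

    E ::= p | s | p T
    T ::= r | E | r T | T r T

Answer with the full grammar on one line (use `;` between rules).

E ::= p | s | p T; T ::= r T' | E T' | r T T'; T' ::= r T T' | ε

Left recursion appears on T.
For T: α = {r T}, β = {r, E, r T}. Rewrite as T → β T' and T' → α T' | ε.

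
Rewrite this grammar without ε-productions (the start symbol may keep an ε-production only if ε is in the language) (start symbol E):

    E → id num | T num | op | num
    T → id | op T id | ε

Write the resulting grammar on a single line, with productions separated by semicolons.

E → id num | T num | num | op; T → id | op T id | op id

The nullable symbols are {T}.
ε ∉ L(G), so no ε-production is kept.
Add the nullable-subset variants: E → T num gives T num | num. T → op T id gives op T id | op id.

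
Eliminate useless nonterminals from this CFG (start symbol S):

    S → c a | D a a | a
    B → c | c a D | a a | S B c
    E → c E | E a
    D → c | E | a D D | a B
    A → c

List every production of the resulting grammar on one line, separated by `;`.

Generating nonterminals: {A, B, D, S}.
Reachable from S after that: {B, D, S}.
Removed useless symbols: {A, E} and every production mentioning them.

S → c a | D a a | a; B → c | c a D | a a | S B c; D → c | a D D | a B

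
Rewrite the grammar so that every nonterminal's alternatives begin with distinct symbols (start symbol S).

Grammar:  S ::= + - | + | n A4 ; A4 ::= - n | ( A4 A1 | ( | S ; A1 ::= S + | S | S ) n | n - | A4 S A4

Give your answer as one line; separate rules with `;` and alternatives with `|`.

S ::= n A4 | + S'; A4 ::= - n | S | ( A4'; A1 ::= n - | A4 S A4 | S A1'; S' ::= - | ε; A4' ::= A4 A1 | ε; A1' ::= + | ε | ) n

S has alternatives sharing prefix '+': factor to S → + S' with S' → - | ε.
A4 has alternatives sharing prefix '(': factor to A4 → ( A4' with A4' → A4 A1 | ε.
A1 has alternatives sharing prefix 'S': factor to A1 → S A1' with A1' → + | ε | ) n.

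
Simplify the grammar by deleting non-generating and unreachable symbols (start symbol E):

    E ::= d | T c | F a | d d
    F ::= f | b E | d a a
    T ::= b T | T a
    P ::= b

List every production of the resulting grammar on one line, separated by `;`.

E ::= d | F a | d d; F ::= f | b E | d a a

Generating nonterminals: {E, F, P}.
Reachable from E after that: {E, F}.
Removed useless symbols: {P, T} and every production mentioning them.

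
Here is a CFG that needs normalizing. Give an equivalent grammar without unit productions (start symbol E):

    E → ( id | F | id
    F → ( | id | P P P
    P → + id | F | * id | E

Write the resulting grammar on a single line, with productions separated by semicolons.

E → ( id | id | ( | P P P; F → ( | id | P P P; P → ( id | id | ( | P P P | + id | * id

Unit pairs: E ⇒* {F}; P ⇒* {E, F}.
Replace each nonterminal's rules with the union of the non-unit rules of every nonterminal it unit-derives.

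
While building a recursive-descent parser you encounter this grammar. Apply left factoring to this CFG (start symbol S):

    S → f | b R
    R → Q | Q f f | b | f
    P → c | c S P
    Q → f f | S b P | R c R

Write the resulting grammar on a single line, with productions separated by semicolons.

R has alternatives sharing prefix 'Q': factor to R → Q R' with R' → ε | f f.
P has alternatives sharing prefix 'c': factor to P → c P' with P' → ε | S P.

S → f | b R; R → b | f | Q R'; P → c P'; Q → f f | S b P | R c R; R' → ε | f f; P' → ε | S P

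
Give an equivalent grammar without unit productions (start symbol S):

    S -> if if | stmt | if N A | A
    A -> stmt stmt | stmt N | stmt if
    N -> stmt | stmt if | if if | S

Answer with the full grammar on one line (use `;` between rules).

Unit pairs: N ⇒* {A, S}; S ⇒* {A}.
For every A with A ⇒* B via unit rules, add B's non-unit alternatives to A; then delete every rule of the form X → Y.

S -> if if | stmt | if N A | stmt stmt | stmt N | stmt if; A -> stmt stmt | stmt N | stmt if; N -> if if | stmt | if N A | stmt if | stmt stmt | stmt N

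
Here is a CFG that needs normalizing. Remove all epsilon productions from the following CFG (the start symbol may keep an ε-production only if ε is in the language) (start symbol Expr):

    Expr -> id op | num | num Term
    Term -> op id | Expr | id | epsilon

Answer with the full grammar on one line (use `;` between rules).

Nullable nonterminals: {Term}.
ε ∉ L(G), so no ε-production is kept.

Expr -> id op | num | num Term; Term -> op id | Expr | id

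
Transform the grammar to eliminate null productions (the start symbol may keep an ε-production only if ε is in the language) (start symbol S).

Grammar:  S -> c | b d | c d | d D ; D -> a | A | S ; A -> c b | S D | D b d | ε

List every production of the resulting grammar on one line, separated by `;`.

S -> c | b d | c d | d D | d; D -> a | A | S; A -> c b | S D | S | D b d | b d

Nullable nonterminals: {A, D}.
ε ∉ L(G), so no ε-production is kept.
For each production, add variants omitting each subset of nullable occurrences: S → d D gives d D | d. A → S D gives S D | S. A → D b d gives D b d | b d.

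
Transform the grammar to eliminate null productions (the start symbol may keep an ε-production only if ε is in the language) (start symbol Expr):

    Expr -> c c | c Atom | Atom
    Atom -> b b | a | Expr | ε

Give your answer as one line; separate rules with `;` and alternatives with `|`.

Expr -> c c | c Atom | c | Atom | ε; Atom -> b b | a | Expr

Nullable set = {Atom, Expr}.
ε ∈ L(G) since Expr is nullable, so keep Expr → ε.
For each production, add variants omitting each subset of nullable occurrences: Expr → c Atom gives c Atom | c.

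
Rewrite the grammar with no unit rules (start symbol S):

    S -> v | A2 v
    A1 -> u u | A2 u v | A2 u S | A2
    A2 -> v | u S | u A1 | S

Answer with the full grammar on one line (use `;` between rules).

S -> v | A2 v; A1 -> v | u S | u A1 | u u | A2 u v | A2 u S | A2 v; A2 -> v | u S | u A1 | A2 v

Unit pairs: A1 ⇒* {A2, S}; A2 ⇒* {S}.
For each unit pair (A, B), copy every non-unit production of B to A, then drop all unit productions.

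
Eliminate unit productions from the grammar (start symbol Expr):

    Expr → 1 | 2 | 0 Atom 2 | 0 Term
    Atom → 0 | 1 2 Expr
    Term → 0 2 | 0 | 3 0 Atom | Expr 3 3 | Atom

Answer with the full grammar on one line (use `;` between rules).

Unit pairs: Term ⇒* {Atom}.
Replace each nonterminal's rules with the union of the non-unit rules of every nonterminal it unit-derives.

Expr → 1 | 2 | 0 Atom 2 | 0 Term; Atom → 0 | 1 2 Expr; Term → 0 2 | 0 | 3 0 Atom | Expr 3 3 | 1 2 Expr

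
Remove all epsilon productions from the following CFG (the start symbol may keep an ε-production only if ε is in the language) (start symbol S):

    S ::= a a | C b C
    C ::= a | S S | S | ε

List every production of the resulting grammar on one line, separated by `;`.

Nullable nonterminals: {C}.
ε ∉ L(G), so no ε-production is kept.
Add the nullable-subset variants: S → C b C gives C b C | C b | b C | b.

S ::= a a | C b C | C b | b C | b; C ::= a | S S | S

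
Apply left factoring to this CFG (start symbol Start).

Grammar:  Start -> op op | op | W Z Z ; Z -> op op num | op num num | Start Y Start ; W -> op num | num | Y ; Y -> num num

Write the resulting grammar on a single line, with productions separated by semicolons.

Start has alternatives sharing prefix 'op': factor to Start → op Start1 with Start1 → op | ε.
Z has alternatives sharing prefix 'op': factor to Z → op Z1 with Z1 → op num | num num.

Start -> W Z Z | op Start1; Z -> Start Y Start | op Z1; W -> op num | num | Y; Y -> num num; Start1 -> op | ε; Z1 -> op num | num num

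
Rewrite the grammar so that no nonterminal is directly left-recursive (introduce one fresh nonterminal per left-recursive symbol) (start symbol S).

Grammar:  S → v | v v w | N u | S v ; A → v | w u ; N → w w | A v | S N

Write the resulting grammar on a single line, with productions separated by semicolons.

S → v S' | v v w S' | N u S'; A → v | w u; N → w w | A v | S N; S' → v S' | ε

Left recursion appears on S.
For S: α = {v}, β = {v, v v w, N u}. Rewrite as S → β S' and S' → α S' | ε.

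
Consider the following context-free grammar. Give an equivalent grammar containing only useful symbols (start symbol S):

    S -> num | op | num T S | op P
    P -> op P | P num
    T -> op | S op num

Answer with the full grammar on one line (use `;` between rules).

Generating nonterminals: {S, T}.
Reachable from S after that: {S, T}.
Removed useless symbols: {P} and every production mentioning them.

S -> num | op | num T S; T -> op | S op num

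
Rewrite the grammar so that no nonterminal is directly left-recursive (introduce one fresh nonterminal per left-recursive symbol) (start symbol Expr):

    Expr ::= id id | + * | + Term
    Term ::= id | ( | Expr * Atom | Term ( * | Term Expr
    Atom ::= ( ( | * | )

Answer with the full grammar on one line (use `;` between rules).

Directly left-recursive nonterminal: Term.
For Term: α = {( *, Expr}, β = {id, (, Expr * Atom}. Rewrite as Term → β Term1 and Term1 → α Term1 | ε.

Expr ::= id id | + * | + Term; Term ::= id Term1 | ( Term1 | Expr * Atom Term1; Atom ::= ( ( | * | ); Term1 ::= ( * Term1 | Expr Term1 | ε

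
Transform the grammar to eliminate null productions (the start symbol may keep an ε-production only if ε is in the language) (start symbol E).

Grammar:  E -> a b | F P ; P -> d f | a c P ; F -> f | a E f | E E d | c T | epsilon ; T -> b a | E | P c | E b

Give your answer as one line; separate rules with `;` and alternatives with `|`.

Nullable nonterminals: {F}.
ε ∉ L(G), so no ε-production is kept.
Add the nullable-subset variants: E → F P gives F P | P.

E -> a b | F P | P; P -> d f | a c P; F -> f | a E f | E E d | c T; T -> b a | E | P c | E b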